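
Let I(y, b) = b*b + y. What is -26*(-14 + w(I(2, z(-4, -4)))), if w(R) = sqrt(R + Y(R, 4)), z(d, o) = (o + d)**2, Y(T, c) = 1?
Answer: 364 - 26*sqrt(4099) ≈ -1300.6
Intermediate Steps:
z(d, o) = (d + o)**2
I(y, b) = y + b**2 (I(y, b) = b**2 + y = y + b**2)
w(R) = sqrt(1 + R) (w(R) = sqrt(R + 1) = sqrt(1 + R))
-26*(-14 + w(I(2, z(-4, -4)))) = -26*(-14 + sqrt(1 + (2 + ((-4 - 4)**2)**2))) = -26*(-14 + sqrt(1 + (2 + ((-8)**2)**2))) = -26*(-14 + sqrt(1 + (2 + 64**2))) = -26*(-14 + sqrt(1 + (2 + 4096))) = -26*(-14 + sqrt(1 + 4098)) = -26*(-14 + sqrt(4099)) = 364 - 26*sqrt(4099)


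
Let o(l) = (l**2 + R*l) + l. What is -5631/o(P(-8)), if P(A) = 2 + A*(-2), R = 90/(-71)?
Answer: -133267/7554 ≈ -17.642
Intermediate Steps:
R = -90/71 (R = 90*(-1/71) = -90/71 ≈ -1.2676)
P(A) = 2 - 2*A
o(l) = l**2 - 19*l/71 (o(l) = (l**2 - 90*l/71) + l = l**2 - 19*l/71)
-5631/o(P(-8)) = -5631*71/((-19 + 71*(2 - 2*(-8)))*(2 - 2*(-8))) = -5631*71/((-19 + 71*(2 + 16))*(2 + 16)) = -5631*71/(18*(-19 + 71*18)) = -5631*71/(18*(-19 + 1278)) = -5631/((1/71)*18*1259) = -5631/22662/71 = -5631*71/22662 = -133267/7554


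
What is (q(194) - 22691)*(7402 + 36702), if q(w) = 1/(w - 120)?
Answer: -1000763268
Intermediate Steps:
q(w) = 1/(-120 + w)
(q(194) - 22691)*(7402 + 36702) = (1/(-120 + 194) - 22691)*(7402 + 36702) = (1/74 - 22691)*44104 = -1679133/74*44104 = -1000763268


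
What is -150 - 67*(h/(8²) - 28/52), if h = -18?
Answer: -39553/416 ≈ -95.079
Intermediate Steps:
-150 - 67*(h/(8²) - 28/52) = -150 - 67*(-18/(8²) - 28/52) = -150 - 67*(-18/64 - 28*1/52) = -150 - 67*(-18*1/64 - 7/13) = -150 - 67*(-9/32 - 7/13) = -150 - 67*(-341/416) = -150 + 22847/416 = -39553/416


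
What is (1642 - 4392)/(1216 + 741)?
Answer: -2750/1957 ≈ -1.4052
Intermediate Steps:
(1642 - 4392)/(1216 + 741) = -2750/1957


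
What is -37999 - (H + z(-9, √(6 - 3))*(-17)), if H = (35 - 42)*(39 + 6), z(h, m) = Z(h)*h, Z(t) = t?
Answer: -36307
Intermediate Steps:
z(h, m) = h² (z(h, m) = h*h = h²)
H = -315 (H = -7*45 = -315)
-37999 - (H + z(-9, √(6 - 3))*(-17)) = -37999 - (-315 + (-9)²*(-17)) = -37999 - (-315 + 81*(-17)) = -37999 - (-315 - 1377) = -37999 - 1*(-1692) = -37999 + 1692 = -36307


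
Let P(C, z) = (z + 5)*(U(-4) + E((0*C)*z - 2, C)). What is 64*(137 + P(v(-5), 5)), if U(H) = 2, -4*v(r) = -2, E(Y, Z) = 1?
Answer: 10688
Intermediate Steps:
v(r) = 1/2 (v(r) = -1/4*(-2) = 1/2)
P(C, z) = 15 + 3*z (P(C, z) = (z + 5)*(2 + 1) = (5 + z)*3 = 15 + 3*z)
64*(137 + P(v(-5), 5)) = 64*(137 + (15 + 3*5)) = 64*(137 + (15 + 15)) = 64*(137 + 30) = 64*167 = 10688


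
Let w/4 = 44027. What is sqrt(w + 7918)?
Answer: sqrt(184026) ≈ 428.98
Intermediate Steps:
w = 176108 (w = 4*44027 = 176108)
sqrt(w + 7918) = sqrt(176108 + 7918) = sqrt(184026)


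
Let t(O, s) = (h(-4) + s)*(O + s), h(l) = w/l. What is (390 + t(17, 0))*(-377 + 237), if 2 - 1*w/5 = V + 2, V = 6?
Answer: -72450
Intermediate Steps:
w = -30 (w = 10 - 5*(6 + 2) = 10 - 5*8 = 10 - 40 = -30)
h(l) = -30/l
t(O, s) = (15/2 + s)*(O + s) (t(O, s) = (-30/(-4) + s)*(O + s) = (-30*(-1/4) + s)*(O + s) = (15/2 + s)*(O + s))
(390 + t(17, 0))*(-377 + 237) = (390 + (0**2 + (15/2)*17 + (15/2)*0 + 17*0))*(-377 + 237) = (390 + (0 + 255/2 + 0 + 0))*(-140) = (390 + 255/2)*(-140) = (1035/2)*(-140) = -72450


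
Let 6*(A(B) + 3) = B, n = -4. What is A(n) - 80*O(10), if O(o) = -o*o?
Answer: 23989/3 ≈ 7996.3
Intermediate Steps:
A(B) = -3 + B/6
O(o) = -o²
A(n) - 80*O(10) = (-3 + (⅙)*(-4)) - (-80)*10² = (-3 - ⅔) - (-80)*100 = -11/3 - 80*(-100) = -11/3 + 8000 = 23989/3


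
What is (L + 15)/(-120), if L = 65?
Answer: -2/3 ≈ -0.66667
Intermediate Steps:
(L + 15)/(-120) = (65 + 15)/(-120) = 80*(-1/120) = -2/3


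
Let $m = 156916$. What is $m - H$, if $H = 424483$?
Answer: $-267567$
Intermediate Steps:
$m - H = 156916 - 424483 = -267567$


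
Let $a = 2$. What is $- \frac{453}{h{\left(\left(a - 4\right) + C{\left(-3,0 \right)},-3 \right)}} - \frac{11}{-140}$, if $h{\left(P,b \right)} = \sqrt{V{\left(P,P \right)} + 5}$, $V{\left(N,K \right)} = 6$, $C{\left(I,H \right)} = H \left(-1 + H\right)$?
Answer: $\frac{11}{140} - \frac{453 \sqrt{11}}{11} \approx -136.51$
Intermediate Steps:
$h{\left(P,b \right)} = \sqrt{11}$ ($h{\left(P,b \right)} = \sqrt{6 + 5} = \sqrt{11}$)
$- \frac{453}{h{\left(\left(a - 4\right) + C{\left(-3,0 \right)},-3 \right)}} - \frac{11}{-140} = - \frac{453}{\sqrt{11}} - \frac{11}{-140} = - 453 \frac{\sqrt{11}}{11} - - \frac{11}{140} = - \frac{453 \sqrt{11}}{11} + \frac{11}{140} = \frac{11}{140} - \frac{453 \sqrt{11}}{11}$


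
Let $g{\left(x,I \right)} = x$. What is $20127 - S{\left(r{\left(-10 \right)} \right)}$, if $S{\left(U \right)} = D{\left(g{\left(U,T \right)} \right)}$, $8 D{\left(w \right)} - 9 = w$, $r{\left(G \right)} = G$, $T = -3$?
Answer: $\frac{161017}{8} \approx 20127.0$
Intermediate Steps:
$D{\left(w \right)} = \frac{9}{8} + \frac{w}{8}$
$S{\left(U \right)} = \frac{9}{8} + \frac{U}{8}$
$20127 - S{\left(r{\left(-10 \right)} \right)} = 20127 - \left(\frac{9}{8} + \frac{1}{8} \left(-10\right)\right) = 20127 - \left(\frac{9}{8} - \frac{5}{4}\right) = 20127 - - \frac{1}{8} = 20127 + \frac{1}{8} = \frac{161017}{8}$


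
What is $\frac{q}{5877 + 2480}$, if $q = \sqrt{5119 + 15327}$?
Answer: $\frac{\sqrt{20446}}{8357} \approx 0.01711$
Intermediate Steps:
$q = \sqrt{20446} \approx 142.99$
$\frac{q}{5877 + 2480} = \frac{\sqrt{20446}}{5877 + 2480} = \frac{\sqrt{20446}}{8357}$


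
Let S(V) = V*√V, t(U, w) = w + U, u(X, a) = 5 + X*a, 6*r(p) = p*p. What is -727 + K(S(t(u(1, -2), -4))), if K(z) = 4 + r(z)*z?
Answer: -723 + I/6 ≈ -723.0 + 0.16667*I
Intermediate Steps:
r(p) = p²/6 (r(p) = (p*p)/6 = p²/6)
t(U, w) = U + w
S(V) = V^(3/2)
K(z) = 4 + z³/6 (K(z) = 4 + (z²/6)*z = 4 + z³/6)
-727 + K(S(t(u(1, -2), -4))) = -727 + (4 + (((5 + 1*(-2)) - 4)^(3/2))³/6) = -727 + (4 + (((5 - 2) - 4)^(3/2))³/6) = -727 + (4 + ((3 - 4)^(3/2))³/6) = -727 + (4 + ((-1)^(3/2))³/6) = -727 + (4 + (-I)³/6) = -727 + (4 + I/6) = -723 + I/6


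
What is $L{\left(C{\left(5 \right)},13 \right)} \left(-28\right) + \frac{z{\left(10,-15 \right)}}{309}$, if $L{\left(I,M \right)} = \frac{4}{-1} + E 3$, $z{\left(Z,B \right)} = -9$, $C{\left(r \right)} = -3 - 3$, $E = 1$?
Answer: $\frac{2881}{103} \approx 27.971$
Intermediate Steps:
$C{\left(r \right)} = -6$
$L{\left(I,M \right)} = -1$ ($L{\left(I,M \right)} = \frac{4}{-1} + 1 \cdot 3 = 4 \left(-1\right) + 3 = -4 + 3 = -1$)
$L{\left(C{\left(5 \right)},13 \right)} \left(-28\right) + \frac{z{\left(10,-15 \right)}}{309} = \left(-1\right) \left(-28\right) - \frac{9}{309} = 28 - \frac{3}{103} = \frac{2881}{103}$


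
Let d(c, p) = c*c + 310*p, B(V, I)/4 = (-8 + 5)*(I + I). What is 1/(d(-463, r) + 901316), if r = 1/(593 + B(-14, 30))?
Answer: 127/141691685 ≈ 8.9631e-7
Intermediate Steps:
B(V, I) = -24*I (B(V, I) = 4*((-8 + 5)*(I + I)) = 4*(-6*I) = -24*I)
r = -1/127 (r = 1/(593 - 24*30) = 1/(593 - 720) = 1/(-127) = -1/127 ≈ -0.0078740)
d(c, p) = c**2 + 310*p
1/(d(-463, r) + 901316) = 1/(((-463)**2 + 310*(-1/127)) + 901316) = 1/((214369 - 310/127) + 901316) = 1/(27224553/127 + 901316) = 1/(141691685/127) = 127/141691685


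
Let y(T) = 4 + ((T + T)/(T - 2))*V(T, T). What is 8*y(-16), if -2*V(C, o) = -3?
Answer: 160/3 ≈ 53.333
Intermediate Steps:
V(C, o) = 3/2 (V(C, o) = -½*(-3) = 3/2)
y(T) = 4 + 3*T/(-2 + T) (y(T) = 4 + ((T + T)/(T - 2))*(3/2) = 4 + ((2*T)/(-2 + T))*(3/2) = 4 + (2*T/(-2 + T))*(3/2) = 4 + 3*T/(-2 + T))
8*y(-16) = 8*((-8 + 7*(-16))/(-2 - 16)) = 8*((-8 - 112)/(-18)) = 8*(-1/18*(-120)) = 8*(20/3) = 160/3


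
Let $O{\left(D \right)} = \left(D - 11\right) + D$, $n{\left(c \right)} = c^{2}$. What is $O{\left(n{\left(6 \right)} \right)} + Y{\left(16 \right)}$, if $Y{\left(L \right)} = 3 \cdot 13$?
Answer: $100$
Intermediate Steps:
$Y{\left(L \right)} = 39$
$O{\left(D \right)} = -11 + 2 D$ ($O{\left(D \right)} = \left(D - 11\right) + D = \left(-11 + D\right) + D = -11 + 2 D$)
$O{\left(n{\left(6 \right)} \right)} + Y{\left(16 \right)} = \left(-11 + 2 \cdot 6^{2}\right) + 39 = \left(-11 + 2 \cdot 36\right) + 39 = \left(-11 + 72\right) + 39 = 61 + 39 = 100$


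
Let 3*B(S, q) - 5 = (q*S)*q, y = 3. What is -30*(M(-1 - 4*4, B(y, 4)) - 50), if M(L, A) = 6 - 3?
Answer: 1410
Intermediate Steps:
B(S, q) = 5/3 + S*q²/3 (B(S, q) = 5/3 + ((q*S)*q)/3 = 5/3 + ((S*q)*q)/3 = 5/3 + (S*q²)/3 = 5/3 + S*q²/3)
M(L, A) = 3
-30*(M(-1 - 4*4, B(y, 4)) - 50) = -30*(3 - 50) = -30*(-47) = 1410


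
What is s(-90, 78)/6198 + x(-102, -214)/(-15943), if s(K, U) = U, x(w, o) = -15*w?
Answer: -1373231/16469119 ≈ -0.083382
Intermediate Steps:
s(-90, 78)/6198 + x(-102, -214)/(-15943) = 78/6198 - 15*(-102)/(-15943) = 78*(1/6198) + 1530*(-1/15943) = 13/1033 - 1530/15943 = -1373231/16469119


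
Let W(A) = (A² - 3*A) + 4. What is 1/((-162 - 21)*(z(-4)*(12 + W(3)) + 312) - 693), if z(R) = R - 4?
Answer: -1/34365 ≈ -2.9099e-5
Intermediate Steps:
W(A) = 4 + A² - 3*A
z(R) = -4 + R
1/((-162 - 21)*(z(-4)*(12 + W(3)) + 312) - 693) = 1/((-162 - 21)*((-4 - 4)*(12 + (4 + 3² - 3*3)) + 312) - 693) = 1/(-183*(-8*(12 + (4 + 9 - 9)) + 312) - 693) = 1/(-183*(-8*(12 + 4) + 312) - 693) = 1/(-183*(-8*16 + 312) - 693) = 1/(-183*(-128 + 312) - 693) = 1/(-183*184 - 693) = 1/(-33672 - 693) = 1/(-34365) = -1/34365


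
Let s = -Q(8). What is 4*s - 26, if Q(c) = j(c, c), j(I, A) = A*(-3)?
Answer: 70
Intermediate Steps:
j(I, A) = -3*A
Q(c) = -3*c
s = 24 (s = -(-3)*8 = -1*(-24) = 24)
4*s - 26 = 4*24 - 26 = 96 - 26 = 70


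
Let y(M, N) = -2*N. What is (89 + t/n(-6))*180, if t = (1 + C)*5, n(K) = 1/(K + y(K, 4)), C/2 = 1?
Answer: -21780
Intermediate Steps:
C = 2 (C = 2*1 = 2)
n(K) = 1/(-8 + K) (n(K) = 1/(K - 2*4) = 1/(K - 8) = 1/(-8 + K))
t = 15 (t = (1 + 2)*5 = 3*5 = 15)
(89 + t/n(-6))*180 = (89 + 15/(1/(-8 - 6)))*180 = (89 + 15/(1/(-14)))*180 = (89 + 15/(-1/14))*180 = (89 + 15*(-14))*180 = (89 - 210)*180 = -121*180 = -21780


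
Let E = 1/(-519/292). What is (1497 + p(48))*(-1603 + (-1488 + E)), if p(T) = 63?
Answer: -834350920/173 ≈ -4.8228e+6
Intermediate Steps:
E = -292/519 (E = 1/(-519*1/292) = 1/(-519/292) = -292/519 ≈ -0.56262)
(1497 + p(48))*(-1603 + (-1488 + E)) = (1497 + 63)*(-1603 + (-1488 - 292/519)) = 1560*(-1603 - 772564/519) = 1560*(-1604521/519) = -834350920/173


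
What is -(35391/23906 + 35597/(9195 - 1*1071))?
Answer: -569249183/97106172 ≈ -5.8621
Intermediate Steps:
-(35391/23906 + 35597/(9195 - 1*1071)) = -(35391*(1/23906) + 35597/(9195 - 1071)) = -(35391/23906 + 35597/8124) = -1*569249183/97106172 = -569249183/97106172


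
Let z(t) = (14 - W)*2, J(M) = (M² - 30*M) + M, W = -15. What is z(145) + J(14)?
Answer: -152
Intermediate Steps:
J(M) = M² - 29*M
z(t) = 58 (z(t) = (14 - 1*(-15))*2 = (14 + 15)*2 = 29*2 = 58)
z(145) + J(14) = 58 + 14*(-29 + 14) = 58 + 14*(-15) = 58 - 210 = -152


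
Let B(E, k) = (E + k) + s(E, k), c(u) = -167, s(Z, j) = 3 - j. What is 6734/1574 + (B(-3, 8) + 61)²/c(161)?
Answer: -2366138/131429 ≈ -18.003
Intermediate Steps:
B(E, k) = 3 + E (B(E, k) = (E + k) + (3 - k) = 3 + E)
6734/1574 + (B(-3, 8) + 61)²/c(161) = 6734/1574 + ((3 - 3) + 61)²/(-167) = 6734*(1/1574) + (0 + 61)²*(-1/167) = 3367/787 + 61²*(-1/167) = 3367/787 + 3721*(-1/167) = 3367/787 - 3721/167 = -2366138/131429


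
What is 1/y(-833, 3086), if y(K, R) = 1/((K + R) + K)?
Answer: 1420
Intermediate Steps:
y(K, R) = 1/(R + 2*K)
1/y(-833, 3086) = 1/(1/(3086 + 2*(-833))) = 1/(1/(3086 - 1666)) = 1/(1/1420) = 1420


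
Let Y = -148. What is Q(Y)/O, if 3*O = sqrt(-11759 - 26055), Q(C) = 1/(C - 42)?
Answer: 3*I*sqrt(37814)/7184660 ≈ 8.1197e-5*I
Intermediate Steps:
Q(C) = 1/(-42 + C)
O = I*sqrt(37814)/3 (O = sqrt(-11759 - 26055)/3 = sqrt(-37814)/3 = (I*sqrt(37814))/3 = I*sqrt(37814)/3 ≈ 64.819*I)
Q(Y)/O = 1/((-42 - 148)*((I*sqrt(37814)/3))) = (-3*I*sqrt(37814)/37814)/(-190) = -(-3)*I*sqrt(37814)/7184660 = 3*I*sqrt(37814)/7184660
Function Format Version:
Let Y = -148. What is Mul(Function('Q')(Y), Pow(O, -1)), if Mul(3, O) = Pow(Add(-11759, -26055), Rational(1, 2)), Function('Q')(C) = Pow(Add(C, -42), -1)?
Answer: Mul(Rational(3, 7184660), I, Pow(37814, Rational(1, 2))) ≈ Mul(8.1197e-5, I)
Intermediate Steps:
Function('Q')(C) = Pow(Add(-42, C), -1)
O = Mul(Rational(1, 3), I, Pow(37814, Rational(1, 2))) (O = Mul(Rational(1, 3), Pow(Add(-11759, -26055), Rational(1, 2))) = Mul(Rational(1, 3), Pow(-37814, Rational(1, 2))) = Mul(Rational(1, 3), Mul(I, Pow(37814, Rational(1, 2)))) = Mul(Rational(1, 3), I, Pow(37814, Rational(1, 2))) ≈ Mul(64.819, I))
Mul(Function('Q')(Y), Pow(O, -1)) = Mul(Pow(Add(-42, -148), -1), Pow(Mul(Rational(1, 3), I, Pow(37814, Rational(1, 2))), -1)) = Mul(Pow(-190, -1), Mul(Rational(-3, 37814), I, Pow(37814, Rational(1, 2)))) = Mul(Rational(-1, 190), Mul(Rational(-3, 37814), I, Pow(37814, Rational(1, 2)))) = Mul(Rational(3, 7184660), I, Pow(37814, Rational(1, 2)))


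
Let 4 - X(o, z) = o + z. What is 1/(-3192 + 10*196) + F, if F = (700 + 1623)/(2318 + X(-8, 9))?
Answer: 259965/259952 ≈ 1.0000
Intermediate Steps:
X(o, z) = 4 - o - z (X(o, z) = 4 - (o + z) = 4 + (-o - z) = 4 - o - z)
F = 2323/2321 (F = (700 + 1623)/(2318 + (4 - 1*(-8) - 1*9)) = 2323/(2318 + (4 + 8 - 9)) = 2323/(2318 + 3) = 2323/2321 ≈ 1.0009)
1/(-3192 + 10*196) + F = 1/(-3192 + 10*196) + 2323/2321 = 1/(-3192 + 1960) + 2323/2321 = 1/(-1232) + 2323/2321 = -1/1232 + 2323/2321 = 259965/259952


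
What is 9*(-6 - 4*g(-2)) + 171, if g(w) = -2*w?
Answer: -27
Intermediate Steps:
9*(-6 - 4*g(-2)) + 171 = 9*(-6 - (-8)*(-2)) + 171 = 9*(-6 - 4*4) + 171 = 9*(-6 - 16) + 171 = 9*(-22) + 171 = -198 + 171 = -27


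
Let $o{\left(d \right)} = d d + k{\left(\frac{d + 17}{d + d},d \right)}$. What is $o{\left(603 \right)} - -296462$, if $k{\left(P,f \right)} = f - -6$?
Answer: $660680$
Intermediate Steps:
$k{\left(P,f \right)} = 6 + f$ ($k{\left(P,f \right)} = f + 6 = 6 + f$)
$o{\left(d \right)} = 6 + d + d^{2}$ ($o{\left(d \right)} = d d + \left(6 + d\right) = d^{2} + \left(6 + d\right) = 6 + d + d^{2}$)
$o{\left(603 \right)} - -296462 = \left(6 + 603 + 603^{2}\right) - -296462 = \left(6 + 603 + 363609\right) + 296462 = 364218 + 296462 = 660680$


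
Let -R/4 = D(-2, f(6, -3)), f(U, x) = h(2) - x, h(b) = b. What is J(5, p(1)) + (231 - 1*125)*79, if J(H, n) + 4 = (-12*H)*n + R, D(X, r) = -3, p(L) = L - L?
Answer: 8382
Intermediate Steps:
f(U, x) = 2 - x
p(L) = 0
R = 12 (R = -4*(-3) = 12)
J(H, n) = 8 - 12*H*n (J(H, n) = -4 + ((-12*H)*n + 12) = -4 + (-12*H*n + 12) = -4 + (12 - 12*H*n) = 8 - 12*H*n)
J(5, p(1)) + (231 - 1*125)*79 = (8 - 12*5*0) + (231 - 1*125)*79 = (8 + 0) + (231 - 125)*79 = 8 + 106*79 = 8 + 8374 = 8382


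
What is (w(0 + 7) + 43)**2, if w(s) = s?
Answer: 2500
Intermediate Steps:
(w(0 + 7) + 43)**2 = ((0 + 7) + 43)**2 = (7 + 43)**2 = 50**2 = 2500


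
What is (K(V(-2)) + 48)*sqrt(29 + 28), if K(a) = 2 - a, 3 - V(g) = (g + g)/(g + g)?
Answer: 48*sqrt(57) ≈ 362.39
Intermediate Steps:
V(g) = 2 (V(g) = 3 - (g + g)/(g + g) = 3 - 2*g/(2*g) = 3 - 2*g*1/(2*g) = 3 - 1*1 = 3 - 1 = 2)
(K(V(-2)) + 48)*sqrt(29 + 28) = ((2 - 1*2) + 48)*sqrt(29 + 28) = ((2 - 2) + 48)*sqrt(57) = (0 + 48)*sqrt(57) = 48*sqrt(57)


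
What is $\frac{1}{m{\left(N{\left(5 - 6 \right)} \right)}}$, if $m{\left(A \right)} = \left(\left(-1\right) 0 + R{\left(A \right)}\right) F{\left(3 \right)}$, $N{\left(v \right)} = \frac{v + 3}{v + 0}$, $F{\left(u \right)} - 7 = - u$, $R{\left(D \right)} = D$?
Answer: $- \frac{1}{8} \approx -0.125$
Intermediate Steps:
$F{\left(u \right)} = 7 - u$
$N{\left(v \right)} = \frac{3 + v}{v}$
$m{\left(A \right)} = 4 A$ ($m{\left(A \right)} = \left(\left(-1\right) 0 + A\right) \left(7 - 3\right) = \left(0 + A\right) \left(7 - 3\right) = A 4 = 4 A$)
$\frac{1}{m{\left(N{\left(5 - 6 \right)} \right)}} = \frac{1}{4 \frac{3 + \left(5 - 6\right)}{5 - 6}} = \frac{1}{4 \frac{3 - 1}{-1}} = \frac{1}{4 \left(\left(-1\right) 2\right)} = \frac{1}{4 \left(-2\right)} = \frac{1}{-8} = - \frac{1}{8}$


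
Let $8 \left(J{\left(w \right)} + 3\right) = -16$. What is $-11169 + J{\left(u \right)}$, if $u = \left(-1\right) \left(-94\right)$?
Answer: $-11174$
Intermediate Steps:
$u = 94$
$J{\left(w \right)} = -5$ ($J{\left(w \right)} = -3 + \frac{1}{8} \left(-16\right) = -3 - 2 = -5$)
$-11169 + J{\left(u \right)} = -11169 - 5 = -11174$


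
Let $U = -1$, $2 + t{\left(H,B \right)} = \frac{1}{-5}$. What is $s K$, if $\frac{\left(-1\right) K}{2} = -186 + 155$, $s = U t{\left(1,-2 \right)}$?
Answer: $\frac{682}{5} \approx 136.4$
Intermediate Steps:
$t{\left(H,B \right)} = - \frac{11}{5}$ ($t{\left(H,B \right)} = -2 + \frac{1}{-5} = -2 - \frac{1}{5} = - \frac{11}{5}$)
$s = \frac{11}{5}$ ($s = \left(-1\right) \left(- \frac{11}{5}\right) = \frac{11}{5} \approx 2.2$)
$K = 62$ ($K = - 2 \left(-186 + 155\right) = \left(-2\right) \left(-31\right) = 62$)
$s K = \frac{11}{5} \cdot 62 = \frac{682}{5}$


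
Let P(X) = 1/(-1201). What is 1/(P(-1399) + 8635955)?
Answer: 1201/10371781954 ≈ 1.1579e-7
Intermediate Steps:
P(X) = -1/1201
1/(P(-1399) + 8635955) = 1/(-1/1201 + 8635955) = 1/(10371781954/1201) = 1201/10371781954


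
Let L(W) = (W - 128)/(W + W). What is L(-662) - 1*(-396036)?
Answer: 262176227/662 ≈ 3.9604e+5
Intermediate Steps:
L(W) = (-128 + W)/(2*W) (L(W) = (-128 + W)/((2*W)) = (-128 + W)*(1/(2*W)) = (-128 + W)/(2*W))
L(-662) - 1*(-396036) = (½)*(-128 - 662)/(-662) - 1*(-396036) = (½)*(-1/662)*(-790) + 396036 = 395/662 + 396036 = 262176227/662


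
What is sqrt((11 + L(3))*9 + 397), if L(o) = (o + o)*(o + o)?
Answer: 2*sqrt(205) ≈ 28.636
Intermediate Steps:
L(o) = 4*o**2 (L(o) = (2*o)*(2*o) = 4*o**2)
sqrt((11 + L(3))*9 + 397) = sqrt((11 + 4*3**2)*9 + 397) = sqrt((11 + 4*9)*9 + 397) = sqrt((11 + 36)*9 + 397) = sqrt(47*9 + 397) = sqrt(423 + 397) = sqrt(820) = 2*sqrt(205)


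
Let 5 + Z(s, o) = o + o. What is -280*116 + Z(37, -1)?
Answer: -32487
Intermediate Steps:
Z(s, o) = -5 + 2*o (Z(s, o) = -5 + (o + o) = -5 + 2*o)
-280*116 + Z(37, -1) = -280*116 + (-5 + 2*(-1)) = -32480 + (-5 - 2) = -32480 - 7 = -32487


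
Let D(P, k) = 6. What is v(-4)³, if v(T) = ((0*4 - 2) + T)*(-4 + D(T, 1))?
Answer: -1728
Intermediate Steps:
v(T) = -4 + 2*T (v(T) = ((0*4 - 2) + T)*(-4 + 6) = ((0 - 2) + T)*2 = (-2 + T)*2 = -4 + 2*T)
v(-4)³ = (-4 + 2*(-4))³ = (-4 - 8)³ = (-12)³ = -1728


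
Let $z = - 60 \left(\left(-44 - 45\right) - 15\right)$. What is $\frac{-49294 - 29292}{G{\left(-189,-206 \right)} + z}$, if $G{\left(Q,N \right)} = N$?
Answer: $- \frac{39293}{3017} \approx -13.024$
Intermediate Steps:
$z = 6240$ ($z = - 60 \left(-89 - 15\right) = \left(-60\right) \left(-104\right) = 6240$)
$\frac{-49294 - 29292}{G{\left(-189,-206 \right)} + z} = \frac{-49294 - 29292}{-206 + 6240} = - \frac{78586}{6034} = \left(-78586\right) \frac{1}{6034} = - \frac{39293}{3017}$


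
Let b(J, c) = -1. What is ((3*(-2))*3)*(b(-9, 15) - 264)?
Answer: 4770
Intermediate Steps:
((3*(-2))*3)*(b(-9, 15) - 264) = ((3*(-2))*3)*(-1 - 264) = -6*3*(-265) = -18*(-265) = 4770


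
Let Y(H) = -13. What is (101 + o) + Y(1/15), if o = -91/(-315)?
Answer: 3973/45 ≈ 88.289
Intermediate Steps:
o = 13/45 (o = -91*(-1/315) = 13/45 ≈ 0.28889)
(101 + o) + Y(1/15) = (101 + 13/45) - 13 = 4558/45 - 13 = 3973/45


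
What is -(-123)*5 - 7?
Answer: 608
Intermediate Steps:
-(-123)*5 - 7 = -41*(-15) - 7 = 615 - 7 = 608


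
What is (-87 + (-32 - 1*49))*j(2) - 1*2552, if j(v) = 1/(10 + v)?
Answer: -2566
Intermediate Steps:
(-87 + (-32 - 1*49))*j(2) - 1*2552 = (-87 + (-32 - 1*49))/(10 + 2) - 1*2552 = (-87 + (-32 - 49))/12 - 2552 = (-87 - 81)*(1/12) - 2552 = -168*1/12 - 2552 = -14 - 2552 = -2566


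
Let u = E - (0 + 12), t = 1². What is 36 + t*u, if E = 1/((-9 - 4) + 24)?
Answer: 265/11 ≈ 24.091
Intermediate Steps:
t = 1
E = 1/11 (E = 1/(-13 + 24) = 1/11 ≈ 0.090909)
u = -131/11 (u = 1/11 - (0 + 12) = 1/11 - 1*12 = 1/11 - 12 = -131/11 ≈ -11.909)
36 + t*u = 36 + 1*(-131/11) = 36 - 131/11 = 265/11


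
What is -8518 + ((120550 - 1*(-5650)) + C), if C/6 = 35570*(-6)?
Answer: -1162838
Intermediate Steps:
C = -1280520 (C = 6*(35570*(-6)) = 6*(-213420) = -1280520)
-8518 + ((120550 - 1*(-5650)) + C) = -8518 + ((120550 - 1*(-5650)) - 1280520) = -8518 + ((120550 + 5650) - 1280520) = -8518 + (126200 - 1280520) = -8518 - 1154320 = -1162838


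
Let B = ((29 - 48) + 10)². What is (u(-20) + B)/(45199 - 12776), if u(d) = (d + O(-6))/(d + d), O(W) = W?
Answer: 1633/648460 ≈ 0.0025183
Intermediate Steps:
u(d) = (-6 + d)/(2*d) (u(d) = (d - 6)/(d + d) = (-6 + d)/((2*d)) = (-6 + d)*(1/(2*d)) = (-6 + d)/(2*d))
B = 81 (B = (-19 + 10)² = (-9)² = 81)
(u(-20) + B)/(45199 - 12776) = ((½)*(-6 - 20)/(-20) + 81)/(45199 - 12776) = ((½)*(-1/20)*(-26) + 81)/32423 = (13/20 + 81)*(1/32423) = (1633/20)*(1/32423) = 1633/648460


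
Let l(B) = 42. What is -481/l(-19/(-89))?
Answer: -481/42 ≈ -11.452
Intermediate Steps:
-481/l(-19/(-89)) = -481/42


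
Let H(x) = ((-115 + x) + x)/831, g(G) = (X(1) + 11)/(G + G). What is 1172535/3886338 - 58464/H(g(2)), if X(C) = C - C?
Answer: 41958301570661/94567558 ≈ 4.4369e+5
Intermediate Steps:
X(C) = 0
g(G) = 11/(2*G) (g(G) = (0 + 11)/(G + G) = 11/((2*G)) = 11*(1/(2*G)) = 11/(2*G))
H(x) = -115/831 + 2*x/831 (H(x) = (-115 + 2*x)*(1/831) = -115/831 + 2*x/831)
1172535/3886338 - 58464/H(g(2)) = 1172535/3886338 - 58464/(-115/831 + 2*((11/2)/2)/831) = 1172535*(1/3886338) - 58464/(-115/831 + 2*((11/2)*(½))/831) = 390845/1295446 - 58464/(-115/831 + (2/831)*(11/4)) = 390845/1295446 - 58464/(-115/831 + 11/1662) = 390845/1295446 - 58464/(-73/554) = 390845/1295446 - 58464*(-554/73) = 390845/1295446 + 32389056/73 = 41958301570661/94567558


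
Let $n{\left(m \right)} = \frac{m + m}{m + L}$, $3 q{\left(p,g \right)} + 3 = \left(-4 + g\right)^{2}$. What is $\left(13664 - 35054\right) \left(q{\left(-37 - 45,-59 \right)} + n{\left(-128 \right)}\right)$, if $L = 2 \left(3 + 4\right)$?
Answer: $- \frac{538186660}{19} \approx -2.8326 \cdot 10^{7}$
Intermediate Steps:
$q{\left(p,g \right)} = -1 + \frac{\left(-4 + g\right)^{2}}{3}$
$L = 14$ ($L = 2 \cdot 7 = 14$)
$n{\left(m \right)} = \frac{2 m}{14 + m}$ ($n{\left(m \right)} = \frac{m + m}{m + 14} = \frac{2 m}{14 + m}$)
$\left(13664 - 35054\right) \left(q{\left(-37 - 45,-59 \right)} + n{\left(-128 \right)}\right) = \left(13664 - 35054\right) \left(\left(-1 + \frac{\left(-4 - 59\right)^{2}}{3}\right) + 2 \left(-128\right) \frac{1}{14 - 128}\right) = - 21390 \left(\left(-1 + \frac{\left(-63\right)^{2}}{3}\right) + 2 \left(-128\right) \frac{1}{-114}\right) = - 21390 \left(\left(-1 + \frac{1}{3} \cdot 3969\right) + 2 \left(-128\right) \left(- \frac{1}{114}\right)\right) = - 21390 \left(\left(-1 + 1323\right) + \frac{128}{57}\right) = - 21390 \left(1322 + \frac{128}{57}\right) = \left(-21390\right) \frac{75482}{57} = - \frac{538186660}{19}$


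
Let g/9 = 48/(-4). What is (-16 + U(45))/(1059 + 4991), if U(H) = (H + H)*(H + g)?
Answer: -2843/3025 ≈ -0.93983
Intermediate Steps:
g = -108 (g = 9*(48/(-4)) = 9*(48*(-¼)) = 9*(-12) = -108)
U(H) = 2*H*(-108 + H) (U(H) = (H + H)*(H - 108) = (2*H)*(-108 + H) = 2*H*(-108 + H))
(-16 + U(45))/(1059 + 4991) = (-16 + 2*45*(-108 + 45))/(1059 + 4991) = (-16 + 2*45*(-63))/6050 = (-16 - 5670)*(1/6050) = -5686*1/6050 = -2843/3025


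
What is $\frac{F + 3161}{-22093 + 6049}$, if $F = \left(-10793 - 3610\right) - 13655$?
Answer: $\frac{8299}{5348} \approx 1.5518$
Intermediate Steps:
$F = -28058$ ($F = -14403 - 13655 = -28058$)
$\frac{F + 3161}{-22093 + 6049} = \frac{-28058 + 3161}{-22093 + 6049} = - \frac{24897}{-16044} = \left(-24897\right) \left(- \frac{1}{16044}\right) = \frac{8299}{5348}$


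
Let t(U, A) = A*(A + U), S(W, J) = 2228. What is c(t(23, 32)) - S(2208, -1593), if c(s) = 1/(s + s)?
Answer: -7842559/3520 ≈ -2228.0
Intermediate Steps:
c(s) = 1/(2*s)
c(t(23, 32)) - S(2208, -1593) = 1/(2*((32*(32 + 23)))) - 1*2228 = 1/(2*((32*55))) - 2228 = (½)/1760 - 2228 = (½)*(1/1760) - 2228 = 1/3520 - 2228 = -7842559/3520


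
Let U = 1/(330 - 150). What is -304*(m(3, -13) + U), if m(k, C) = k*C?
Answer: 533444/45 ≈ 11854.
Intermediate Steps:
m(k, C) = C*k
U = 1/180 ≈ 0.0055556
-304*(m(3, -13) + U) = -304*(-13*3 + 1/180) = -304*(-39 + 1/180) = -304*(-7019/180) = 533444/45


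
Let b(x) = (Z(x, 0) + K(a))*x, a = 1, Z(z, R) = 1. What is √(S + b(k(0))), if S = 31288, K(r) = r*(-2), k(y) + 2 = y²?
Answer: √31290 ≈ 176.89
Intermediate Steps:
k(y) = -2 + y²
K(r) = -2*r
b(x) = -x (b(x) = (1 - 2*1)*x = (1 - 2)*x = -x)
√(S + b(k(0))) = √(31288 - (-2 + 0²)) = √(31288 - (-2 + 0)) = √(31288 - 1*(-2)) = √(31288 + 2) = √31290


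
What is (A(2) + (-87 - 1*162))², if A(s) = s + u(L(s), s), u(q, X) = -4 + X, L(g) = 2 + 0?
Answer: 62001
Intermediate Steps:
L(g) = 2
A(s) = -4 + 2*s (A(s) = s + (-4 + s) = -4 + 2*s)
(A(2) + (-87 - 1*162))² = ((-4 + 2*2) + (-87 - 1*162))² = ((-4 + 4) + (-87 - 162))² = (0 - 249)² = (-249)² = 62001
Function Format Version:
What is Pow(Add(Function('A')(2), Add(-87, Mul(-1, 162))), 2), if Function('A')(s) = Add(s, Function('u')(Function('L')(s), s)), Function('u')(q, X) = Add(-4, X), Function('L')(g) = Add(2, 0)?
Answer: 62001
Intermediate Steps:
Function('L')(g) = 2
Function('A')(s) = Add(-4, Mul(2, s)) (Function('A')(s) = Add(s, Add(-4, s)) = Add(-4, Mul(2, s)))
Pow(Add(Function('A')(2), Add(-87, Mul(-1, 162))), 2) = Pow(Add(Add(-4, Mul(2, 2)), Add(-87, Mul(-1, 162))), 2) = Pow(Add(Add(-4, 4), Add(-87, -162)), 2) = Pow(Add(0, -249), 2) = Pow(-249, 2) = 62001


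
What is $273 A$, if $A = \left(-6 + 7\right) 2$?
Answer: $546$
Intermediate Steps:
$A = 2$ ($A = 1 \cdot 2 = 2$)
$273 A = 273 \cdot 2 = 546$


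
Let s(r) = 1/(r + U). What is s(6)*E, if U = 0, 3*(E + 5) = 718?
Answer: 703/18 ≈ 39.056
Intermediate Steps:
E = 703/3 (E = -5 + (1/3)*718 = -5 + 718/3 = 703/3 ≈ 234.33)
s(r) = 1/r (s(r) = 1/(r + 0) = 1/r)
s(6)*E = (703/3)/6 = (1/6)*(703/3) = 703/18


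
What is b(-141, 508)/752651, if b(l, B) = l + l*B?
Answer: -71769/752651 ≈ -0.095355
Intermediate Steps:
b(l, B) = l + B*l
b(-141, 508)/752651 = -141*(1 + 508)/752651 = -141*509*(1/752651) = -71769*1/752651 = -71769/752651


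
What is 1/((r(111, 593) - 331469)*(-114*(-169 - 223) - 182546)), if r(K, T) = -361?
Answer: 1/45745420140 ≈ 2.1860e-11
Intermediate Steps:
1/((r(111, 593) - 331469)*(-114*(-169 - 223) - 182546)) = 1/((-361 - 331469)*(-114*(-169 - 223) - 182546)) = 1/(-331830*(-114*(-392) - 182546)) = 1/(-331830*(44688 - 182546)) = 1/(-331830*(-137858)) = 1/45745420140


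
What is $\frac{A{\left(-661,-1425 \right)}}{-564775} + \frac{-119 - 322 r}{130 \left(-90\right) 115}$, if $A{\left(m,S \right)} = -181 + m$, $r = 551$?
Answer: $\frac{312011167}{2338168500} \approx 0.13344$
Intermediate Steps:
$\frac{A{\left(-661,-1425 \right)}}{-564775} + \frac{-119 - 322 r}{130 \left(-90\right) 115} = \frac{-181 - 661}{-564775} + \frac{-119 - 177422}{130 \left(-90\right) 115} = \left(-842\right) \left(- \frac{1}{564775}\right) + \frac{-119 - 177422}{\left(-11700\right) 115} = \frac{842}{564775} - \frac{177541}{-1345500} = \frac{842}{564775} - - \frac{13657}{103500} = \frac{842}{564775} + \frac{13657}{103500} = \frac{312011167}{2338168500}$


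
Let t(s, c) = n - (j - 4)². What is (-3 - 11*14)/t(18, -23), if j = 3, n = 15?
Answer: -157/14 ≈ -11.214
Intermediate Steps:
t(s, c) = 14 (t(s, c) = 15 - (3 - 4)² = 15 - 1*(-1)² = 15 - 1*1 = 15 - 1 = 14)
(-3 - 11*14)/t(18, -23) = (-3 - 11*14)/14 = (-3 - 154)*(1/14) = -157*1/14 = -157/14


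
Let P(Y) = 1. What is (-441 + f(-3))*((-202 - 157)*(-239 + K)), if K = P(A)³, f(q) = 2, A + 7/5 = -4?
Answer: -37509038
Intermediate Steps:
A = -27/5 (A = -7/5 - 4 = -27/5 ≈ -5.4000)
K = 1 (K = 1³ = 1)
(-441 + f(-3))*((-202 - 157)*(-239 + K)) = (-441 + 2)*((-202 - 157)*(-239 + 1)) = -(-157601)*(-238) = -439*85442 = -37509038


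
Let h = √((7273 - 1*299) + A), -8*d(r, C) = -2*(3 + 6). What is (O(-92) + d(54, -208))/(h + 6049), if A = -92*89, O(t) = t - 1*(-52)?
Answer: -913399/146366460 + 151*I*√1214/146366460 ≈ -0.0062405 + 3.5946e-5*I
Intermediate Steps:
d(r, C) = 9/4 (d(r, C) = -(-1)*(3 + 6)/4 = -(-1)*9/4 = -⅛*(-18) = 9/4)
O(t) = 52 + t (O(t) = t + 52 = 52 + t)
A = -8188
h = I*√1214 (h = √((7273 - 1*299) - 8188) = √((7273 - 299) - 8188) = √(6974 - 8188) = √(-1214) = I*√1214 ≈ 34.843*I)
(O(-92) + d(54, -208))/(h + 6049) = ((52 - 92) + 9/4)/(I*√1214 + 6049) = (-40 + 9/4)/(6049 + I*√1214) = -151/(4*(6049 + I*√1214))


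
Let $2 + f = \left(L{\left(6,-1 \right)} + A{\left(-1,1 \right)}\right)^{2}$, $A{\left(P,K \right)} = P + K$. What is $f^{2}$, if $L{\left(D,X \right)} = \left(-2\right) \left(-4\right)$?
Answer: $3844$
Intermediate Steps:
$L{\left(D,X \right)} = 8$
$A{\left(P,K \right)} = K + P$
$f = 62$ ($f = -2 + \left(8 + \left(1 - 1\right)\right)^{2} = -2 + \left(8 + 0\right)^{2} = -2 + 8^{2} = -2 + 64 = 62$)
$f^{2} = 62^{2} = 3844$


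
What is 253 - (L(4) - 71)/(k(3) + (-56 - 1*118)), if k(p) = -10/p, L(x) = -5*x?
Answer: 19189/76 ≈ 252.49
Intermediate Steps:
253 - (L(4) - 71)/(k(3) + (-56 - 1*118)) = 253 - (-5*4 - 71)/(-10/3 + (-56 - 1*118)) = 253 - (-20 - 71)/(-10*1/3 + (-56 - 118)) = 253 - (-91)/(-10/3 - 174) = 253 - (-91)/(-532/3) = 253 - (-91)*(-3)/532 = 253 - 1*39/76 = 253 - 39/76 = 19189/76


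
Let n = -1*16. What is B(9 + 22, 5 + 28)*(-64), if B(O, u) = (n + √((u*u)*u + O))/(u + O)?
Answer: 16 - 8*√562 ≈ -173.65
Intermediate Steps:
n = -16
B(O, u) = (-16 + √(O + u³))/(O + u) (B(O, u) = (-16 + √((u*u)*u + O))/(u + O) = (-16 + √(u²*u + O))/(O + u) = (-16 + √(u³ + O))/(O + u) = (-16 + √(O + u³))/(O + u))
B(9 + 22, 5 + 28)*(-64) = ((-16 + √((9 + 22) + (5 + 28)³))/((9 + 22) + (5 + 28)))*(-64) = ((-16 + √(31 + 33³))/(31 + 33))*(-64) = ((-16 + √(31 + 35937))/64)*(-64) = ((-16 + √35968)/64)*(-64) = ((-16 + 8*√562)/64)*(-64) = (-¼ + √562/8)*(-64) = 16 - 8*√562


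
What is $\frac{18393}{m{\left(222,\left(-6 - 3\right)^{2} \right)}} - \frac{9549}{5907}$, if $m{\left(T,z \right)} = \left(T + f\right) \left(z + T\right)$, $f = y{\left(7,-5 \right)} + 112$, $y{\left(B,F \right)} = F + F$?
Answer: $- \frac{92088553}{64433556} \approx -1.4292$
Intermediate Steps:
$y{\left(B,F \right)} = 2 F$
$f = 102$ ($f = 2 \left(-5\right) + 112 = -10 + 112 = 102$)
$m{\left(T,z \right)} = \left(102 + T\right) \left(T + z\right)$ ($m{\left(T,z \right)} = \left(T + 102\right) \left(z + T\right) = \left(102 + T\right) \left(T + z\right)$)
$\frac{18393}{m{\left(222,\left(-6 - 3\right)^{2} \right)}} - \frac{9549}{5907} = \frac{18393}{222^{2} + 102 \cdot 222 + 102 \left(-6 - 3\right)^{2} + 222 \left(-6 - 3\right)^{2}} - \frac{9549}{5907} = \frac{18393}{49284 + 22644 + 102 \left(-9\right)^{2} + 222 \left(-9\right)^{2}} - \frac{3183}{1969} = \frac{18393}{49284 + 22644 + 102 \cdot 81 + 222 \cdot 81} - \frac{3183}{1969} = \frac{18393}{49284 + 22644 + 8262 + 17982} - \frac{3183}{1969} = \frac{18393}{98172} - \frac{3183}{1969} = 18393 \cdot \frac{1}{98172} - \frac{3183}{1969} = \frac{6131}{32724} - \frac{3183}{1969} = - \frac{92088553}{64433556}$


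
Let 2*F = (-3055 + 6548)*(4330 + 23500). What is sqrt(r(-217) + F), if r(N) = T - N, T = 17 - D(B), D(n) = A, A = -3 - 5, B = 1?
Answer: 33*sqrt(44633) ≈ 6971.8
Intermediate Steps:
A = -8
D(n) = -8
T = 25 (T = 17 - 1*(-8) = 17 + 8 = 25)
F = 48605095 (F = ((-3055 + 6548)*(4330 + 23500))/2 = (3493*27830)/2 = (1/2)*97210190 = 48605095)
r(N) = 25 - N
sqrt(r(-217) + F) = sqrt((25 - 1*(-217)) + 48605095) = sqrt((25 + 217) + 48605095) = sqrt(242 + 48605095) = sqrt(48605337) = 33*sqrt(44633)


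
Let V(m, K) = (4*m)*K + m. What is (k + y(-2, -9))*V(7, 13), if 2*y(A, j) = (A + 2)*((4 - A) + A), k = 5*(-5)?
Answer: -9275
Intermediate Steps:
k = -25
V(m, K) = m + 4*K*m (V(m, K) = 4*K*m + m = m + 4*K*m)
y(A, j) = 4 + 2*A (y(A, j) = ((A + 2)*((4 - A) + A))/2 = ((2 + A)*4)/2 = (8 + 4*A)/2 = 4 + 2*A)
(k + y(-2, -9))*V(7, 13) = (-25 + (4 + 2*(-2)))*(7*(1 + 4*13)) = (-25 + (4 - 4))*(7*(1 + 52)) = (-25 + 0)*(7*53) = -25*371 = -9275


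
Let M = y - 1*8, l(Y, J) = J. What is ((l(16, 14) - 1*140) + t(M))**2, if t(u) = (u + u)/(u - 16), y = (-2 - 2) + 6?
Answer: 1904400/121 ≈ 15739.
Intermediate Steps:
y = 2 (y = -4 + 6 = 2)
M = -6 (M = 2 - 1*8 = 2 - 8 = -6)
t(u) = 2*u/(-16 + u) (t(u) = (2*u)/(-16 + u) = 2*u/(-16 + u))
((l(16, 14) - 1*140) + t(M))**2 = ((14 - 1*140) + 2*(-6)/(-16 - 6))**2 = ((14 - 140) + 2*(-6)/(-22))**2 = (-126 + 2*(-6)*(-1/22))**2 = (-126 + 6/11)**2 = (-1380/11)**2 = 1904400/121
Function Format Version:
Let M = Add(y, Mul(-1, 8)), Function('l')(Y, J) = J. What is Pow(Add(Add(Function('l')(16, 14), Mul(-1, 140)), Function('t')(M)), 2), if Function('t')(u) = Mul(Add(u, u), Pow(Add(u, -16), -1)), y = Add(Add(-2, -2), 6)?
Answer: Rational(1904400, 121) ≈ 15739.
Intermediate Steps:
y = 2 (y = Add(-4, 6) = 2)
M = -6 (M = Add(2, Mul(-1, 8)) = Add(2, -8) = -6)
Function('t')(u) = Mul(2, u, Pow(Add(-16, u), -1)) (Function('t')(u) = Mul(Mul(2, u), Pow(Add(-16, u), -1)) = Mul(2, u, Pow(Add(-16, u), -1)))
Pow(Add(Add(Function('l')(16, 14), Mul(-1, 140)), Function('t')(M)), 2) = Pow(Add(Add(14, Mul(-1, 140)), Mul(2, -6, Pow(Add(-16, -6), -1))), 2) = Pow(Add(Add(14, -140), Mul(2, -6, Pow(-22, -1))), 2) = Pow(Add(-126, Mul(2, -6, Rational(-1, 22))), 2) = Pow(Add(-126, Rational(6, 11)), 2) = Pow(Rational(-1380, 11), 2) = Rational(1904400, 121)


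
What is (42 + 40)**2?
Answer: 6724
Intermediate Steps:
(42 + 40)**2 = 82**2 = 6724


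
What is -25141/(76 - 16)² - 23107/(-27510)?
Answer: -2897351/471600 ≈ -6.1437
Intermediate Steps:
-25141/(76 - 16)² - 23107/(-27510) = -25141/(60²) - 23107*(-1/27510) = -25141/3600 + 3301/3930 = -2897351/471600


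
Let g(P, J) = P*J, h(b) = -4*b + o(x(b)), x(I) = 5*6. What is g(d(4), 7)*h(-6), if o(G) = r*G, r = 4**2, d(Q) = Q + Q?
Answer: 28224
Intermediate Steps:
d(Q) = 2*Q
x(I) = 30
r = 16
o(G) = 16*G
h(b) = 480 - 4*b (h(b) = -4*b + 16*30 = -4*b + 480 = 480 - 4*b)
g(P, J) = J*P
g(d(4), 7)*h(-6) = (7*(2*4))*(480 - 4*(-6)) = (7*8)*(480 + 24) = 56*504 = 28224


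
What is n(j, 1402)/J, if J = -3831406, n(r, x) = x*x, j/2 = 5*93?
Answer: -982802/1915703 ≈ -0.51302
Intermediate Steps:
j = 930 (j = 2*(5*93) = 2*465 = 930)
n(r, x) = x²
n(j, 1402)/J = 1402²/(-3831406) = 1965604*(-1/3831406) = -982802/1915703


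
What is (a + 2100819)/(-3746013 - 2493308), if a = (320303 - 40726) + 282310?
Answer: -2662706/6239321 ≈ -0.42676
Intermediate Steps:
a = 561887 (a = 279577 + 282310 = 561887)
(a + 2100819)/(-3746013 - 2493308) = (561887 + 2100819)/(-3746013 - 2493308) = 2662706/(-6239321) = 2662706*(-1/6239321) = -2662706/6239321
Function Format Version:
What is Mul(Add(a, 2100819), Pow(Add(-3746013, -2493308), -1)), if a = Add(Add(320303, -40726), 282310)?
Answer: Rational(-2662706, 6239321) ≈ -0.42676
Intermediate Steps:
a = 561887 (a = Add(279577, 282310) = 561887)
Mul(Add(a, 2100819), Pow(Add(-3746013, -2493308), -1)) = Mul(Add(561887, 2100819), Pow(Add(-3746013, -2493308), -1)) = Mul(2662706, Pow(-6239321, -1)) = Mul(2662706, Rational(-1, 6239321)) = Rational(-2662706, 6239321)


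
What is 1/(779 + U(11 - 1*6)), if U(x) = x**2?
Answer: 1/804 ≈ 0.0012438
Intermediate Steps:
1/(779 + U(11 - 1*6)) = 1/(779 + (11 - 1*6)**2) = 1/(779 + (11 - 6)**2) = 1/(779 + 5**2) = 1/(779 + 25) = 1/804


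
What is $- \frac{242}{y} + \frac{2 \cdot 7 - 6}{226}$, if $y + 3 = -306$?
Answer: $\frac{28582}{34917} \approx 0.81857$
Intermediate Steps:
$y = -309$ ($y = -3 - 306 = -309$)
$- \frac{242}{y} + \frac{2 \cdot 7 - 6}{226} = - \frac{242}{-309} + \frac{2 \cdot 7 - 6}{226} = \left(-242\right) \left(- \frac{1}{309}\right) + \left(14 - 6\right) \frac{1}{226} = \frac{242}{309} + 8 \cdot \frac{1}{226} = \frac{242}{309} + \frac{4}{113} = \frac{28582}{34917}$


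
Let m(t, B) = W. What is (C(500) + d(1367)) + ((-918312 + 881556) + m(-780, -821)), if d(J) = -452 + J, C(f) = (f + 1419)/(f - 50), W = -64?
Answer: -16155331/450 ≈ -35901.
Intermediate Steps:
m(t, B) = -64
C(f) = (1419 + f)/(-50 + f)
(C(500) + d(1367)) + ((-918312 + 881556) + m(-780, -821)) = ((1419 + 500)/(-50 + 500) + (-452 + 1367)) + ((-918312 + 881556) - 64) = (1919/450 + 915) + (-36756 - 64) = ((1/450)*1919 + 915) - 36820 = (1919/450 + 915) - 36820 = 413669/450 - 36820 = -16155331/450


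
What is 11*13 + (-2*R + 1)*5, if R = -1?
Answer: 158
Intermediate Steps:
11*13 + (-2*R + 1)*5 = 11*13 + (-2*(-1) + 1)*5 = 143 + (2 + 1)*5 = 143 + 3*5 = 143 + 15 = 158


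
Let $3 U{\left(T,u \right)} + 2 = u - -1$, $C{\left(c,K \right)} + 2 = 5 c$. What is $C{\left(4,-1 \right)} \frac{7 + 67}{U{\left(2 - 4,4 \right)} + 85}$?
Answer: $\frac{666}{43} \approx 15.488$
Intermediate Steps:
$C{\left(c,K \right)} = -2 + 5 c$
$U{\left(T,u \right)} = - \frac{1}{3} + \frac{u}{3}$ ($U{\left(T,u \right)} = - \frac{2}{3} + \frac{u - -1}{3} = - \frac{2}{3} + \frac{u + \left(-3 + 4\right)}{3} = - \frac{2}{3} + \frac{u + 1}{3} = - \frac{2}{3} + \frac{1 + u}{3} = - \frac{2}{3} + \left(\frac{1}{3} + \frac{u}{3}\right) = - \frac{1}{3} + \frac{u}{3}$)
$C{\left(4,-1 \right)} \frac{7 + 67}{U{\left(2 - 4,4 \right)} + 85} = \left(-2 + 5 \cdot 4\right) \frac{7 + 67}{\left(- \frac{1}{3} + \frac{1}{3} \cdot 4\right) + 85} = \left(-2 + 20\right) \frac{74}{\left(- \frac{1}{3} + \frac{4}{3}\right) + 85} = 18 \frac{74}{1 + 85} = 18 \cdot \frac{74}{86} = 18 \cdot 74 \cdot \frac{1}{86} = 18 \cdot \frac{37}{43} = \frac{666}{43}$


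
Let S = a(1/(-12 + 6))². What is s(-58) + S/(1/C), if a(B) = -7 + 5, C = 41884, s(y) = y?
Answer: 167478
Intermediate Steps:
a(B) = -2
S = 4 (S = (-2)² = 4)
s(-58) + S/(1/C) = -58 + 4/(1/41884) = -58 + 4*41884 = -58 + 167536 = 167478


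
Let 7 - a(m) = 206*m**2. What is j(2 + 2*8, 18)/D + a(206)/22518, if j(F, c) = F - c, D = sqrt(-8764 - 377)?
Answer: -8741809/22518 ≈ -388.21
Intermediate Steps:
a(m) = 7 - 206*m**2
D = I*sqrt(9141) (D = sqrt(-9141) = I*sqrt(9141) ≈ 95.609*I)
j(2 + 2*8, 18)/D + a(206)/22518 = ((2 + 2*8) - 1*18)/((I*sqrt(9141))) + (7 - 206*206**2)/22518 = ((2 + 16) - 18)*(-I*sqrt(9141)/9141) + (7 - 206*42436)*(1/22518) = (18 - 18)*(-I*sqrt(9141)/9141) + (7 - 8741816)*(1/22518) = 0*(-I*sqrt(9141)/9141) - 8741809*1/22518 = 0 - 8741809/22518 = -8741809/22518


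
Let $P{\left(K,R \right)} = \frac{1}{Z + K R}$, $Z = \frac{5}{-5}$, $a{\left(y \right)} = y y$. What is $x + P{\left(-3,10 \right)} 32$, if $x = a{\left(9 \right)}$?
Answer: $\frac{2479}{31} \approx 79.968$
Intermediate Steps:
$a{\left(y \right)} = y^{2}$
$Z = -1$ ($Z = 5 \left(- \frac{1}{5}\right) = -1$)
$P{\left(K,R \right)} = \frac{1}{-1 + K R}$
$x = 81$ ($x = 9^{2} = 81$)
$x + P{\left(-3,10 \right)} 32 = 81 + \frac{1}{-1 - 30} \cdot 32 = 81 + \frac{1}{-31} \cdot 32 = 81 - \frac{32}{31} = \frac{2479}{31}$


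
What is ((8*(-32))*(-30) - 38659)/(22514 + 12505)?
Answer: -30979/35019 ≈ -0.88463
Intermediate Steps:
((8*(-32))*(-30) - 38659)/(22514 + 12505) = (-256*(-30) - 38659)/35019 = (7680 - 38659)*(1/35019) = -30979*1/35019 = -30979/35019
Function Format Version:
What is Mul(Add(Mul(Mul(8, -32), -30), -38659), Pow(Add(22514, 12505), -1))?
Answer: Rational(-30979, 35019) ≈ -0.88463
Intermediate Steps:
Mul(Add(Mul(Mul(8, -32), -30), -38659), Pow(Add(22514, 12505), -1)) = Mul(Add(Mul(-256, -30), -38659), Pow(35019, -1)) = Mul(Add(7680, -38659), Rational(1, 35019)) = Mul(-30979, Rational(1, 35019)) = Rational(-30979, 35019)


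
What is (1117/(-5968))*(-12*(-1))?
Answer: -3351/1492 ≈ -2.2460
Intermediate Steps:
(1117/(-5968))*(-12*(-1)) = (1117*(-1/5968))*12 = -1117/5968*12 = -3351/1492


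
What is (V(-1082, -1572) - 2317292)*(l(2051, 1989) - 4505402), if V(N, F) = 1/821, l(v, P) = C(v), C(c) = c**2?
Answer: 568467925719531/821 ≈ 6.9241e+11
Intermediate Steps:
l(v, P) = v**2
V(N, F) = 1/821
(V(-1082, -1572) - 2317292)*(l(2051, 1989) - 4505402) = (1/821 - 2317292)*(2051**2 - 4505402) = -1902496731*(4206601 - 4505402)/821 = -1902496731/821*(-298801) = 568467925719531/821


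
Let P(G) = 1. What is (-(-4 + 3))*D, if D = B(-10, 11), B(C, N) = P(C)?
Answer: 1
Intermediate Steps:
B(C, N) = 1
D = 1
(-(-4 + 3))*D = -(-4 + 3)*1 = -1*(-1)*1 = 1*1 = 1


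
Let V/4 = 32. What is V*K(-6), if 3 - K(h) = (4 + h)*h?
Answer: -1152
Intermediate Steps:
K(h) = 3 - h*(4 + h) (K(h) = 3 - (4 + h)*h = 3 - h*(4 + h))
V = 128 (V = 4*32 = 128)
V*K(-6) = 128*(3 - 1*(-6)² - 4*(-6)) = 128*(3 - 1*36 + 24) = 128*(3 - 36 + 24) = 128*(-9) = -1152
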